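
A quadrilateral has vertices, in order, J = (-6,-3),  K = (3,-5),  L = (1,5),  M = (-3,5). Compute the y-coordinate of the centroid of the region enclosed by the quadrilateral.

Apply Gauss's area formula. First the cross-terms c_i = x_i·y_{i+1} − x_{i+1}·y_i:
  39, 20, 20, 39  ⇒  2A = 118, A = 59.
Then Σ (y_i + y_{i+1})·c_i = -34, so ȳ = -34 / (6·59) = -17/177.

-17/177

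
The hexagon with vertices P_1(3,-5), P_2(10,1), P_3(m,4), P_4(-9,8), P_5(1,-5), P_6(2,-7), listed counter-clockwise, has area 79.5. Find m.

Write out the shoelace sum; only the two edges meeting at P_3 involve m:
2·Area = [(10·4 − m·1) + (m·8 − (-9)·4)] + 104
       = 7·m + 180 = 159
⇒ m = -3.

-3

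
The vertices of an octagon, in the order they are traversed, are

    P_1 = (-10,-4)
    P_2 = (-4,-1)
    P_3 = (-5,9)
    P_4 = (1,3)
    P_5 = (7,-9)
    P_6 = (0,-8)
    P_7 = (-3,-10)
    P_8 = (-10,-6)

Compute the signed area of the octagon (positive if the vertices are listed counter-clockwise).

-141.5

Cross-terms: -6, -41, -24, -30, -56, -24, -82, -20  ⇒  Σ = -283
Signed area = Σ/2 = -141.5 (negative ⇒ clockwise traversal).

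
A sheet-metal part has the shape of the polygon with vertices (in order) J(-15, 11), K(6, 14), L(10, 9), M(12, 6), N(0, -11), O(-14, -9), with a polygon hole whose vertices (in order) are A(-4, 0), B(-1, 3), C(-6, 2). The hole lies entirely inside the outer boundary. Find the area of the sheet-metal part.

486.5

Outer boundary:
J→K: (-15)(14) − (6)(11) = -276
K→L: (6)(9) − (10)(14) = -86
L→M: (10)(6) − (12)(9) = -48
M→N: (12)(-11) − (0)(6) = -132
N→O: (0)(-9) − (-14)(-11) = -154
O→J: (-14)(11) − (-15)(-9) = -289
Σ = -985
Area = |Σ|/2 = 492.5.
Hole:
Σ = (-12) + (16) + (8) = 12
Area = |Σ|/2 = 6.
Net area = 492.5 − 6 = 486.5.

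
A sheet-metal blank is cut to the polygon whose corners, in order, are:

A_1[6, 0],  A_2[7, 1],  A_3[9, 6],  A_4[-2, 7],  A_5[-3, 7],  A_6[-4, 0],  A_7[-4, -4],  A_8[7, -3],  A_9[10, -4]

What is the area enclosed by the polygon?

Apply the shoelace formula: 2A = Σ (x_i·y_{i+1} − x_{i+1}·y_i), indices taken mod 9.
Σ = (6) + (33) + (75) + (7) + (28) + (16) + (40) + (2) + (24) = 231
Area = |Σ|/2 = 115.5.

115.5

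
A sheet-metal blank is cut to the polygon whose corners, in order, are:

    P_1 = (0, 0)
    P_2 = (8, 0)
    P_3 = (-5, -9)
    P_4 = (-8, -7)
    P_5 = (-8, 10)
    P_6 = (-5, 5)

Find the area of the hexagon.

Apply Gauss's area formula: 2A = Σ (x_i·y_{i+1} − x_{i+1}·y_i), indices taken mod 6.
Σ = (0) + (-72) + (-37) + (-136) + (10) + (0) = -235
Area = |Σ|/2 = 117.5.

117.5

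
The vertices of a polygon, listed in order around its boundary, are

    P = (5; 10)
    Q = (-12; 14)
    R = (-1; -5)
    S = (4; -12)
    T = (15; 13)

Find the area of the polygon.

306.5

Apply the surveyor's formula: 2A = Σ (x_i·y_{i+1} − x_{i+1}·y_i), indices taken mod 5.
Cross-terms: 190, 74, 32, 232, 85  ⇒  Σ = 613
Area = |Σ|/2 = 306.5.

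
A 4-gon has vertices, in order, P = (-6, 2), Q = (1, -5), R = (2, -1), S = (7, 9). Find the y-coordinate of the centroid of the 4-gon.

Apply the shoelace formula. First the cross-terms c_i = x_i·y_{i+1} − x_{i+1}·y_i:
  28, 9, 25, 68  ⇒  2A = 130, A = 65.
Then Σ (y_i + y_{i+1})·c_i = 810, so ȳ = 810 / (6·65) = 27/13.

27/13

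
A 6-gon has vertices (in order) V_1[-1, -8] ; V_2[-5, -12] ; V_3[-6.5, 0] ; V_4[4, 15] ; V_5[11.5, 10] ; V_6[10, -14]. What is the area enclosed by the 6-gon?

345.5

Apply Gauss's area formula: 2A = Σ (x_i·y_{i+1} − x_{i+1}·y_i), indices taken mod 6.
Σ = (-28) + (-78) + (-97.5) + (-132.5) + (-261) + (-94) = -691
Area = |Σ|/2 = 345.5.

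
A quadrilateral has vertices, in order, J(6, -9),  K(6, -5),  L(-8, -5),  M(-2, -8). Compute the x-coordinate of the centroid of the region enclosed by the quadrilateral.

76/111

Apply Gauss's area formula. First the cross-terms c_i = x_i·y_{i+1} − x_{i+1}·y_i:
  24, -70, 54, 66  ⇒  2A = 74, A = 37.
Then Σ (x_i + x_{i+1})·c_i = 152, so x̄ = 152 / (6·37) = 76/111.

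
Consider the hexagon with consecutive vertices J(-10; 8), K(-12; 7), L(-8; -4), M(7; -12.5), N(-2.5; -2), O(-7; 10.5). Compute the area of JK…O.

110.75

Σ = (26) + (104) + (128) + (-45.25) + (-40.25) + (49) = 221.5
Area = |Σ|/2 = 110.75.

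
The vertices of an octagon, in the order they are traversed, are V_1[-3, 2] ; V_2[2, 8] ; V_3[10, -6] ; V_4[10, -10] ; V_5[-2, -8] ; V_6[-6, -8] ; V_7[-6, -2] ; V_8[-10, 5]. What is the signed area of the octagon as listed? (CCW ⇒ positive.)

Σ = (-28) + (-92) + (-40) + (-100) + (-32) + (-36) + (-50) + (-5) = -383
Signed area = Σ/2 = -191.5 (negative ⇒ clockwise traversal).

-191.5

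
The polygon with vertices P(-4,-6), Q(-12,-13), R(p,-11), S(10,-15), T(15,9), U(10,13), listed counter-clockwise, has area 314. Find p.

Write out the shoelace sum; only the two edges meeting at R involve p:
2·Area = [((-12)·(-11) − p·(-13)) + (p·(-15) − 10·(-11))] + 392
       = -2·p + 634 = 628
⇒ p = 3.

3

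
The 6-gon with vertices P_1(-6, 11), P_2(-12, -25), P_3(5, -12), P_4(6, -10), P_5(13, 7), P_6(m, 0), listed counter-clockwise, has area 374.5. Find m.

1

The doubled signed area Σ (x_i y_{i+1} − x_{i+1} y_i) is linear in m.
With m=0 it equals 745; the coefficient of m is 4 (from the two edges through P_6).
So 4·m + 745 = 2·374.5 = 749 ⇒ m = 1.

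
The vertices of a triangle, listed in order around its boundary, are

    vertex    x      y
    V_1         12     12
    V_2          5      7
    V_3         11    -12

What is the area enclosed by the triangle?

V_1→V_2: (12)(7) − (5)(12) = 24
V_2→V_3: (5)(-12) − (11)(7) = -137
V_3→V_1: (11)(12) − (12)(-12) = 276
Σ = 163
Area = |Σ|/2 = 81.5.

81.5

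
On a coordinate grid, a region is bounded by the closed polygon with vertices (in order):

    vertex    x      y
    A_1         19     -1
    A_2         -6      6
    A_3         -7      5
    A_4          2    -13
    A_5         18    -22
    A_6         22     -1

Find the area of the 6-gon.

427

Apply Gauss's area formula: 2A = Σ (x_i·y_{i+1} − x_{i+1}·y_i), indices taken mod 6.
Cross-terms: 108, 12, 81, 190, 466, -3  ⇒  Σ = 854
Area = |Σ|/2 = 427.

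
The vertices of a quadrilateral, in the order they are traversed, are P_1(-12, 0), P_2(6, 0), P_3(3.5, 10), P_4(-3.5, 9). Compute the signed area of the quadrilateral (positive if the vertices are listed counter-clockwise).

Σ = (0) + (60) + (66.5) + (108) = 234.5
Signed area = Σ/2 = 117.25 (positive ⇒ counter-clockwise traversal).

117.25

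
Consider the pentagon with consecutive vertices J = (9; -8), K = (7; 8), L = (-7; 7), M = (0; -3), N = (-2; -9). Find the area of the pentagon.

172.5

Apply the shoelace (surveyor's) formula: 2A = Σ (x_i·y_{i+1} − x_{i+1}·y_i), indices taken mod 5.
Cross-terms: 128, 105, 21, -6, 97  ⇒  Σ = 345
Area = |Σ|/2 = 172.5.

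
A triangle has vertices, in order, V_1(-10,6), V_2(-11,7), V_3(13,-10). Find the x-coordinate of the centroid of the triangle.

Apply the surveyor's formula. First the cross-terms c_i = x_i·y_{i+1} − x_{i+1}·y_i:
  -4, 19, -22  ⇒  2A = -7, A = -3.5.
Then Σ (x_i + x_{i+1})·c_i = 56, so x̄ = 56 / (6·(-3.5)) = -8/3.

-8/3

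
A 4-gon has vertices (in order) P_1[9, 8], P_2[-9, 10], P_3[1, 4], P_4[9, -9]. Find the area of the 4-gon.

112

Apply the shoelace (surveyor's) formula: 2A = Σ (x_i·y_{i+1} − x_{i+1}·y_i), indices taken mod 4.
Cross-terms: 162, -46, -45, 153  ⇒  Σ = 224
Area = |Σ|/2 = 112.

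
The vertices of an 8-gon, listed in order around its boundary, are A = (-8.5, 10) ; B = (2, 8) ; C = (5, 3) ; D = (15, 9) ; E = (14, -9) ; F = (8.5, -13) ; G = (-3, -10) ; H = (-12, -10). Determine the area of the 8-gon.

Cross-terms: -88, -34, 0, -261, -105.5, -124, -90, -205  ⇒  Σ = -907.5
Area = |Σ|/2 = 453.75.

453.75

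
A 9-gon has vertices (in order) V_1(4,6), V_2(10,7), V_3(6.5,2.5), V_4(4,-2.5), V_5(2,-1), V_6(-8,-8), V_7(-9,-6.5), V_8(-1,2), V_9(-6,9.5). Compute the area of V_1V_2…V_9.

108.875

Apply the shoelace formula: 2A = Σ (x_i·y_{i+1} − x_{i+1}·y_i), indices taken mod 9.
Σ = (-32) + (-20.5) + (-26.25) + (1) + (-24) + (-20) + (-24.5) + (2.5) + (-74) = -217.75
Area = |Σ|/2 = 108.875.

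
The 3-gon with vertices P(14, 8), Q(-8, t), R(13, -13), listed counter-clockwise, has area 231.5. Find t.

9

The doubled signed area Σ (x_i y_{i+1} − x_{i+1} y_i) is linear in t.
With t=0 it equals 454; the coefficient of t is 1 (from the two edges through Q).
So 1·t + 454 = 2·231.5 = 463 ⇒ t = 9.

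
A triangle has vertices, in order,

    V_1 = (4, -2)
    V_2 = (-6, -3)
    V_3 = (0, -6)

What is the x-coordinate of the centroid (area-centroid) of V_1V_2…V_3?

-2/3

Apply the shoelace (surveyor's) formula. First the cross-terms c_i = x_i·y_{i+1} − x_{i+1}·y_i:
  -24, 36, 24  ⇒  2A = 36, A = 18.
Then Σ (x_i + x_{i+1})·c_i = -72, so x̄ = -72 / (6·18) = -2/3.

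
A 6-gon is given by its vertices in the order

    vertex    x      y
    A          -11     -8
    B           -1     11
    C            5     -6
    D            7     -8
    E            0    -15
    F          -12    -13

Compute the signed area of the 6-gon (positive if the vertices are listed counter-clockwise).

Apply Gauss's area formula: 2A = Σ (x_i·y_{i+1} − x_{i+1}·y_i), indices taken mod 6.
Σ = (-129) + (-49) + (2) + (-105) + (-180) + (-47) = -508
Signed area = Σ/2 = -254 (negative ⇒ clockwise traversal).

-254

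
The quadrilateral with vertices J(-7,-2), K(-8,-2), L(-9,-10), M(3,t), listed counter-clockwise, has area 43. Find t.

The doubled signed area Σ (x_i y_{i+1} − x_{i+1} y_i) is linear in t.
With t=0 it equals 84; the coefficient of t is -2 (from the two edges through M).
So -2·t + 84 = 2·43 = 86 ⇒ t = -1.

-1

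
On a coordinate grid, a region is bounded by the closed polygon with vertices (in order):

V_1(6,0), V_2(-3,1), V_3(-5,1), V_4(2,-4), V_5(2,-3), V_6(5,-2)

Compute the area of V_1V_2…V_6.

Apply the shoelace formula: 2A = Σ (x_i·y_{i+1} − x_{i+1}·y_i), indices taken mod 6.
Cross-terms: 6, 2, 18, 2, 11, 12  ⇒  Σ = 51
Area = |Σ|/2 = 25.5.

25.5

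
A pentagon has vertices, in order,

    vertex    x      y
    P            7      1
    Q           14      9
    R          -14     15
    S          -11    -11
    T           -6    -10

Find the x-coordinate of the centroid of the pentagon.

Apply the shoelace (surveyor's) formula. First the cross-terms c_i = x_i·y_{i+1} − x_{i+1}·y_i:
  49, 336, 319, 44, 64  ⇒  2A = 812, A = 406.
Then Σ (x_i + x_{i+1})·c_i = -7630, so x̄ = -7630 / (6·406) = -545/174.

-545/174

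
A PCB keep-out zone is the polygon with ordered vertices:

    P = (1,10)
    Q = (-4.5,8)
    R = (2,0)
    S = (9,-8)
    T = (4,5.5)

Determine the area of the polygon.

Apply the shoelace formula: 2A = Σ (x_i·y_{i+1} − x_{i+1}·y_i), indices taken mod 5.
Σ = (53) + (-16) + (-16) + (81.5) + (34.5) = 137
Area = |Σ|/2 = 68.5.

68.5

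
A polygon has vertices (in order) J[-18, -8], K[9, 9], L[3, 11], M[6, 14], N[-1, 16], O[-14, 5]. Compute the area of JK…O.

Σ = (-90) + (72) + (-24) + (110) + (219) + (202) = 489
Area = |Σ|/2 = 244.5.

244.5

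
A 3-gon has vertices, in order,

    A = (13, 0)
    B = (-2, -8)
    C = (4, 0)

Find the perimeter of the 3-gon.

|AB| = √((-15)² + (-8)²) = √289 = 17
|BC| = √((6)² + (8)²) = √100 = 10
|CA| = √((9)² + (0)²) = √81 = 9
Perimeter = 17 + 10 + 9 = 36.

36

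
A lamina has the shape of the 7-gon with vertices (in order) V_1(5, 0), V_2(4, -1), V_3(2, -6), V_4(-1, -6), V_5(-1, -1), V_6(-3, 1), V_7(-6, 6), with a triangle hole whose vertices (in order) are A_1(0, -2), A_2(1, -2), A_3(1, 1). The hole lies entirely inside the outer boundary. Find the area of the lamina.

46.5

Outer boundary:
Apply the shoelace (surveyor's) formula: 2A = Σ (x_i·y_{i+1} − x_{i+1}·y_i), indices taken mod 7.
Cross-terms: -5, -22, -18, -5, -4, -12, -30  ⇒  Σ = -96
Area = |Σ|/2 = 48.
Hole:
Σ = (2) + (3) + (-2) = 3
Area = |Σ|/2 = 1.5.
Net area = 48 − 1.5 = 46.5.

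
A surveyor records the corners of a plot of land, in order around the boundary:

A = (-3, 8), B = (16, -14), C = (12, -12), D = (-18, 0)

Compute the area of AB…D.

Apply the shoelace (surveyor's) formula: 2A = Σ (x_i·y_{i+1} − x_{i+1}·y_i), indices taken mod 4.
Σ = (-86) + (-24) + (-216) + (-144) = -470
Area = |Σ|/2 = 235.

235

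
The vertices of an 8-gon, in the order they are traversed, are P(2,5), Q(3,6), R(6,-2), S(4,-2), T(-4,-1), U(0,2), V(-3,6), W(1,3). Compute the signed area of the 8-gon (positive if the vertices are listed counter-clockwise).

-39.5

Cross-terms: -3, -42, -4, -12, -8, 6, -15, -1  ⇒  Σ = -79
Signed area = Σ/2 = -39.5 (negative ⇒ clockwise traversal).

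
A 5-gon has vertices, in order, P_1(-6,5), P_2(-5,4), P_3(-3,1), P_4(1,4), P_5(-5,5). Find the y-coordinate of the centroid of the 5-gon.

254/75

Apply the shoelace (surveyor's) formula. First the cross-terms c_i = x_i·y_{i+1} − x_{i+1}·y_i:
  1, 7, -13, 25, 5  ⇒  2A = 25, A = 12.5.
Then Σ (y_i + y_{i+1})·c_i = 254, so ȳ = 254 / (6·12.5) = 254/75.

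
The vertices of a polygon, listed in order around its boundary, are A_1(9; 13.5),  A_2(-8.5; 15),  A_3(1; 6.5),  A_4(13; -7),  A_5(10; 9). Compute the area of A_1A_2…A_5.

164.5

Apply the surveyor's formula: 2A = Σ (x_i·y_{i+1} − x_{i+1}·y_i), indices taken mod 5.
Σ = (249.75) + (-70.25) + (-91.5) + (187) + (54) = 329
Area = |Σ|/2 = 164.5.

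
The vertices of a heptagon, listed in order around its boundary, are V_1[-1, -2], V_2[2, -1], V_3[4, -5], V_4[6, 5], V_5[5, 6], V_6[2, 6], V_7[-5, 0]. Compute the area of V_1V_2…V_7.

V_1→V_2: (-1)(-1) − (2)(-2) = 5
V_2→V_3: (2)(-5) − (4)(-1) = -6
V_3→V_4: (4)(5) − (6)(-5) = 50
V_4→V_5: (6)(6) − (5)(5) = 11
V_5→V_6: (5)(6) − (2)(6) = 18
V_6→V_7: (2)(0) − (-5)(6) = 30
V_7→V_1: (-5)(-2) − (-1)(0) = 10
Σ = 118
Area = |Σ|/2 = 59.

59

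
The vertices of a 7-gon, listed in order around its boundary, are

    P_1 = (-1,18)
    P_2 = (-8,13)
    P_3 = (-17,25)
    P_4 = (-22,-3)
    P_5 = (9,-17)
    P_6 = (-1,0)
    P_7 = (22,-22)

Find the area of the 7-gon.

766.5

Apply the surveyor's formula: 2A = Σ (x_i·y_{i+1} − x_{i+1}·y_i), indices taken mod 7.
P_1→P_2: (-1)(13) − (-8)(18) = 131
P_2→P_3: (-8)(25) − (-17)(13) = 21
P_3→P_4: (-17)(-3) − (-22)(25) = 601
P_4→P_5: (-22)(-17) − (9)(-3) = 401
P_5→P_6: (9)(0) − (-1)(-17) = -17
P_6→P_7: (-1)(-22) − (22)(0) = 22
P_7→P_1: (22)(18) − (-1)(-22) = 374
Σ = 1533
Area = |Σ|/2 = 766.5.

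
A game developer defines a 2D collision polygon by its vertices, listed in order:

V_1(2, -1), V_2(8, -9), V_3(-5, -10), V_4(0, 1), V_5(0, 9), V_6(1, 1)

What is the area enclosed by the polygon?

76

Apply Gauss's area formula: 2A = Σ (x_i·y_{i+1} − x_{i+1}·y_i), indices taken mod 6.
Cross-terms: -10, -125, -5, 0, -9, -3  ⇒  Σ = -152
Area = |Σ|/2 = 76.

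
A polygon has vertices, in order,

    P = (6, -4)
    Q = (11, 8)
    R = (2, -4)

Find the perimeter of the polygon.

|PQ| = √((5)² + (12)²) = √169 = 13
|QR| = √((-9)² + (-12)²) = √225 = 15
|RP| = √((4)² + (0)²) = √16 = 4
Perimeter = 13 + 15 + 4 = 32.

32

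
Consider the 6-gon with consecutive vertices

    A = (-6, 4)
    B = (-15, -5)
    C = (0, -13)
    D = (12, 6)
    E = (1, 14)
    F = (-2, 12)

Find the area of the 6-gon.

A→B: (-6)(-5) − (-15)(4) = 90
B→C: (-15)(-13) − (0)(-5) = 195
C→D: (0)(6) − (12)(-13) = 156
D→E: (12)(14) − (1)(6) = 162
E→F: (1)(12) − (-2)(14) = 40
F→A: (-2)(4) − (-6)(12) = 64
Σ = 707
Area = |Σ|/2 = 353.5.

353.5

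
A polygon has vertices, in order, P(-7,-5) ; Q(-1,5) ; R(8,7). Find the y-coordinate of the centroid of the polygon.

7/3

Apply the shoelace formula. First the cross-terms c_i = x_i·y_{i+1} − x_{i+1}·y_i:
  -40, -47, 9  ⇒  2A = -78, A = -39.
Then Σ (y_i + y_{i+1})·c_i = -546, so ȳ = -546 / (6·(-39)) = 7/3.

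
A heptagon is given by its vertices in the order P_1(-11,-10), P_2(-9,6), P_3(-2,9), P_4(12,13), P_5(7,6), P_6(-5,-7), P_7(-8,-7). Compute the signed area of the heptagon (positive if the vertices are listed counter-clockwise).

-207.5

Apply the surveyor's formula: 2A = Σ (x_i·y_{i+1} − x_{i+1}·y_i), indices taken mod 7.
Σ = (-156) + (-69) + (-134) + (-19) + (-19) + (-21) + (3) = -415
Signed area = Σ/2 = -207.5 (negative ⇒ clockwise traversal).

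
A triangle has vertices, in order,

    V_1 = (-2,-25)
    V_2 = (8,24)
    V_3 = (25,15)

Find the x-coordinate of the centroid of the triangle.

31/3

Apply the shoelace (surveyor's) formula. First the cross-terms c_i = x_i·y_{i+1} − x_{i+1}·y_i:
  152, -480, -595  ⇒  2A = -923, A = -461.5.
Then Σ (x_i + x_{i+1})·c_i = -28613, so x̄ = -28613 / (6·(-461.5)) = 31/3.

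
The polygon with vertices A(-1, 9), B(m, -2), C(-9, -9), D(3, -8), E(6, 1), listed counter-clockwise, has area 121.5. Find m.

-3

Write out the shoelace sum; only the two edges meeting at B involve m:
2·Area = [((-1)·(-2) − m·9) + (m·(-9) − (-9)·(-2))] + 205
       = -18·m + 189 = 243
⇒ m = -3.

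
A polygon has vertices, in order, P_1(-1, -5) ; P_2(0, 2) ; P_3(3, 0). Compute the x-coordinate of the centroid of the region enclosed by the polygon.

Apply the shoelace (surveyor's) formula. First the cross-terms c_i = x_i·y_{i+1} − x_{i+1}·y_i:
  -2, -6, -15  ⇒  2A = -23, A = -11.5.
Then Σ (x_i + x_{i+1})·c_i = -46, so x̄ = -46 / (6·(-11.5)) = 2/3.

2/3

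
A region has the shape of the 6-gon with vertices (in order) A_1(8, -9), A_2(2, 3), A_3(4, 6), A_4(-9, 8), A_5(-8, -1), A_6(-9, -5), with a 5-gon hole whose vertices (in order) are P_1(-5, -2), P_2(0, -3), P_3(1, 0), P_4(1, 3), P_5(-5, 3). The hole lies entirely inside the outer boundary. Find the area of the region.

Outer boundary:
Σ = (42) + (0) + (86) + (73) + (31) + (121) = 353
Area = |Σ|/2 = 176.5.
Hole:
Apply the shoelace formula: 2A = Σ (x_i·y_{i+1} − x_{i+1}·y_i), indices taken mod 5.
Σ = (15) + (3) + (3) + (18) + (25) = 64
Area = |Σ|/2 = 32.
Net area = 176.5 − 32 = 144.5.

144.5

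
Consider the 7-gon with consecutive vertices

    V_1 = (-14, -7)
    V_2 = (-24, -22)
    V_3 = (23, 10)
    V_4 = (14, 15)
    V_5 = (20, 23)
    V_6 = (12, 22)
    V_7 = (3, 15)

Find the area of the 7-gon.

Apply the surveyor's formula: 2A = Σ (x_i·y_{i+1} − x_{i+1}·y_i), indices taken mod 7.
Σ = (140) + (266) + (205) + (22) + (164) + (114) + (189) = 1100
Area = |Σ|/2 = 550.

550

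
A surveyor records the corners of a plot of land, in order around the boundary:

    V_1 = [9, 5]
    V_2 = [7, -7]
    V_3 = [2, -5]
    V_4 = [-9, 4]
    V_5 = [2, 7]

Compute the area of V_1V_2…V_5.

Apply the shoelace (surveyor's) formula: 2A = Σ (x_i·y_{i+1} − x_{i+1}·y_i), indices taken mod 5.
V_1→V_2: (9)(-7) − (7)(5) = -98
V_2→V_3: (7)(-5) − (2)(-7) = -21
V_3→V_4: (2)(4) − (-9)(-5) = -37
V_4→V_5: (-9)(7) − (2)(4) = -71
V_5→V_1: (2)(5) − (9)(7) = -53
Σ = -280
Area = |Σ|/2 = 140.

140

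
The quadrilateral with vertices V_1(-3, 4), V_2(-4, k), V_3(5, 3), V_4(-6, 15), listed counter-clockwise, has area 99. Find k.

Write out the shoelace sum; only the two edges meeting at V_2 involve k:
2·Area = [((-3)·k − (-4)·4) + ((-4)·3 − 5·k)] + 114
       = -8·k + 118 = 198
⇒ k = -10.

-10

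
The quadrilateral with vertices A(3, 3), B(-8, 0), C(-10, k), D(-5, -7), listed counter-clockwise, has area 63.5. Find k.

Write out the shoelace sum; only the two edges meeting at C involve k:
2·Area = [((-8)·k − (-10)·0) + ((-10)·(-7) − (-5)·k)] + 30
       = -3·k + 100 = 127
⇒ k = -9.

-9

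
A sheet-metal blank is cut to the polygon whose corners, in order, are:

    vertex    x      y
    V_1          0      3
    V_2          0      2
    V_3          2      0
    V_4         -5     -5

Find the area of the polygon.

Apply the surveyor's formula: 2A = Σ (x_i·y_{i+1} − x_{i+1}·y_i), indices taken mod 4.
Σ = (0) + (-4) + (-10) + (-15) = -29
Area = |Σ|/2 = 14.5.

14.5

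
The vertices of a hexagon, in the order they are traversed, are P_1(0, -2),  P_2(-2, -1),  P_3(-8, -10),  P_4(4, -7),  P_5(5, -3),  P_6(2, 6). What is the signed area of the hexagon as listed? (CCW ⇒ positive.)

Apply Gauss's area formula: 2A = Σ (x_i·y_{i+1} − x_{i+1}·y_i), indices taken mod 6.
P_1→P_2: (0)(-1) − (-2)(-2) = -4
P_2→P_3: (-2)(-10) − (-8)(-1) = 12
P_3→P_4: (-8)(-7) − (4)(-10) = 96
P_4→P_5: (4)(-3) − (5)(-7) = 23
P_5→P_6: (5)(6) − (2)(-3) = 36
P_6→P_1: (2)(-2) − (0)(6) = -4
Σ = 159
Signed area = Σ/2 = 79.5 (positive ⇒ counter-clockwise traversal).

79.5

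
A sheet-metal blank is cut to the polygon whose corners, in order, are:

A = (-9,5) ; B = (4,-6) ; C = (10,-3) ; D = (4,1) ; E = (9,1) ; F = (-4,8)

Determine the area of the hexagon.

Apply the surveyor's formula: 2A = Σ (x_i·y_{i+1} − x_{i+1}·y_i), indices taken mod 6.
Cross-terms: 34, 48, 22, -5, 76, 52  ⇒  Σ = 227
Area = |Σ|/2 = 113.5.

113.5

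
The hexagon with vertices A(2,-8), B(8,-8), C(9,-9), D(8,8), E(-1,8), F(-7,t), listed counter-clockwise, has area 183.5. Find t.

The doubled signed area Σ (x_i y_{i+1} − x_{i+1} y_i) is linear in t.
With t=0 it equals 376; the coefficient of t is -3 (from the two edges through F).
So -3·t + 376 = 2·183.5 = 367 ⇒ t = 3.

3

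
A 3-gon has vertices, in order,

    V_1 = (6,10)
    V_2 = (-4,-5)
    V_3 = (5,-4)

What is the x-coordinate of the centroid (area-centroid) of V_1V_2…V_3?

7/3

Apply the shoelace (surveyor's) formula. First the cross-terms c_i = x_i·y_{i+1} − x_{i+1}·y_i:
  10, 41, 74  ⇒  2A = 125, A = 62.5.
Then Σ (x_i + x_{i+1})·c_i = 875, so x̄ = 875 / (6·62.5) = 7/3.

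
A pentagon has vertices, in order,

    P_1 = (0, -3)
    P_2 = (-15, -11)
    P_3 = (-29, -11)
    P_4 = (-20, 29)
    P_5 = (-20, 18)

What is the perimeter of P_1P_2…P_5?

112

|P_1P_2| = √((-15)² + (-8)²) = √289 = 17
|P_2P_3| = √((-14)² + (0)²) = √196 = 14
|P_3P_4| = √((9)² + (40)²) = √1681 = 41
|P_4P_5| = √((0)² + (-11)²) = √121 = 11
|P_5P_1| = √((20)² + (-21)²) = √841 = 29
Perimeter = 17 + 14 + 41 + 11 + 29 = 112.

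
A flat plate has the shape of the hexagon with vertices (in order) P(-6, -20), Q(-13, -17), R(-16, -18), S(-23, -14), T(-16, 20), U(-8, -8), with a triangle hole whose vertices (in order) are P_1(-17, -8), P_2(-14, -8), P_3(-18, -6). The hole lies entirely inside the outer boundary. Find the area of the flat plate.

Outer boundary:
Apply the shoelace (surveyor's) formula: 2A = Σ (x_i·y_{i+1} − x_{i+1}·y_i), indices taken mod 6.
Cross-terms: -158, -38, -190, -684, 288, 112  ⇒  Σ = -670
Area = |Σ|/2 = 335.
Hole:
Apply the shoelace (surveyor's) formula: 2A = Σ (x_i·y_{i+1} − x_{i+1}·y_i), indices taken mod 3.
P_1→P_2: (-17)(-8) − (-14)(-8) = 24
P_2→P_3: (-14)(-6) − (-18)(-8) = -60
P_3→P_1: (-18)(-8) − (-17)(-6) = 42
Σ = 6
Area = |Σ|/2 = 3.
Net area = 335 − 3 = 332.

332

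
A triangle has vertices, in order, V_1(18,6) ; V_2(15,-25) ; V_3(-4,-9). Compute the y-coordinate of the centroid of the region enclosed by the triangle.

-28/3

Apply the shoelace (surveyor's) formula. First the cross-terms c_i = x_i·y_{i+1} − x_{i+1}·y_i:
  -540, -235, 138  ⇒  2A = -637, A = -318.5.
Then Σ (y_i + y_{i+1})·c_i = 17836, so ȳ = 17836 / (6·(-318.5)) = -28/3.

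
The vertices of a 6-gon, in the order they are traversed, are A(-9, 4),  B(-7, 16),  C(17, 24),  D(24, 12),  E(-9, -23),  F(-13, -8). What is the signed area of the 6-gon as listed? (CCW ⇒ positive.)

-861.5

Apply the shoelace (surveyor's) formula: 2A = Σ (x_i·y_{i+1} − x_{i+1}·y_i), indices taken mod 6.
Cross-terms: -116, -440, -372, -444, -227, -124  ⇒  Σ = -1723
Signed area = Σ/2 = -861.5 (negative ⇒ clockwise traversal).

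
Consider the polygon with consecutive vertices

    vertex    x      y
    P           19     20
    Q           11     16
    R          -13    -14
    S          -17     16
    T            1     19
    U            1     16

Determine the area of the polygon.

467

Apply Gauss's area formula: 2A = Σ (x_i·y_{i+1} − x_{i+1}·y_i), indices taken mod 6.
P→Q: (19)(16) − (11)(20) = 84
Q→R: (11)(-14) − (-13)(16) = 54
R→S: (-13)(16) − (-17)(-14) = -446
S→T: (-17)(19) − (1)(16) = -339
T→U: (1)(16) − (1)(19) = -3
U→P: (1)(20) − (19)(16) = -284
Σ = -934
Area = |Σ|/2 = 467.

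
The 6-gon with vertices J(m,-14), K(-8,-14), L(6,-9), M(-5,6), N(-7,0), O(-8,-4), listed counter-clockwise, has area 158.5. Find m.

-10

Write out the shoelace sum; only the two edges meeting at J involve m:
2·Area = [((-8)·(-14) − m·(-4)) + (m·(-14) − (-8)·(-14))] + 217
       = -10·m + 217 = 317
⇒ m = -10.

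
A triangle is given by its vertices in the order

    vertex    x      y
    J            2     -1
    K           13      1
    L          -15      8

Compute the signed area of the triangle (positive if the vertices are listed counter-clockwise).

66.5

Apply the surveyor's formula: 2A = Σ (x_i·y_{i+1} − x_{i+1}·y_i), indices taken mod 3.
Cross-terms: 15, 119, -1  ⇒  Σ = 133
Signed area = Σ/2 = 66.5 (positive ⇒ counter-clockwise traversal).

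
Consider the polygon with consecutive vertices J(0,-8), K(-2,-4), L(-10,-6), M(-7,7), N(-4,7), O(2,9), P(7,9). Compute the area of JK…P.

164

J→K: (0)(-4) − (-2)(-8) = -16
K→L: (-2)(-6) − (-10)(-4) = -28
L→M: (-10)(7) − (-7)(-6) = -112
M→N: (-7)(7) − (-4)(7) = -21
N→O: (-4)(9) − (2)(7) = -50
O→P: (2)(9) − (7)(9) = -45
P→J: (7)(-8) − (0)(9) = -56
Σ = -328
Area = |Σ|/2 = 164.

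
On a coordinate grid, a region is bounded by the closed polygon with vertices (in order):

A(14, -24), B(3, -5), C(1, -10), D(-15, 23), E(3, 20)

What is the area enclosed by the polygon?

435.5

Apply the shoelace (surveyor's) formula: 2A = Σ (x_i·y_{i+1} − x_{i+1}·y_i), indices taken mod 5.
Cross-terms: 2, -25, -127, -369, -352  ⇒  Σ = -871
Area = |Σ|/2 = 435.5.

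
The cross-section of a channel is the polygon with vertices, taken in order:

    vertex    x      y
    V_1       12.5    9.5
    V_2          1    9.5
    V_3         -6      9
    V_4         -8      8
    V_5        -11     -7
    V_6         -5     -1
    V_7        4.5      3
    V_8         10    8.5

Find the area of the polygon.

Apply the shoelace (surveyor's) formula: 2A = Σ (x_i·y_{i+1} − x_{i+1}·y_i), indices taken mod 8.
Cross-terms: 109.25, 66, 24, 144, -24, -10.5, 8.25, -11.25  ⇒  Σ = 305.75
Area = |Σ|/2 = 152.875.

152.875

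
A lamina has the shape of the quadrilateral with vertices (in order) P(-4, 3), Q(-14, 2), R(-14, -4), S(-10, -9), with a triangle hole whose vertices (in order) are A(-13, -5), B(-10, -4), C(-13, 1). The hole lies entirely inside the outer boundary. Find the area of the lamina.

Outer boundary:
Apply the shoelace (surveyor's) formula: 2A = Σ (x_i·y_{i+1} − x_{i+1}·y_i), indices taken mod 4.
Cross-terms: 34, 84, 86, -66  ⇒  Σ = 138
Area = |Σ|/2 = 69.
Hole:
A→B: (-13)(-4) − (-10)(-5) = 2
B→C: (-10)(1) − (-13)(-4) = -62
C→A: (-13)(-5) − (-13)(1) = 78
Σ = 18
Area = |Σ|/2 = 9.
Net area = 69 − 9 = 60.

60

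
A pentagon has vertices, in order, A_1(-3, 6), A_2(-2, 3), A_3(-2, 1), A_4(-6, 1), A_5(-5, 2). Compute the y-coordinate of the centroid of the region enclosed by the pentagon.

Apply the surveyor's formula. First the cross-terms c_i = x_i·y_{i+1} − x_{i+1}·y_i:
  3, 4, 4, -7, -24  ⇒  2A = -20, A = -10.
Then Σ (y_i + y_{i+1})·c_i = -162, so ȳ = -162 / (6·(-10)) = 2.7.

2.7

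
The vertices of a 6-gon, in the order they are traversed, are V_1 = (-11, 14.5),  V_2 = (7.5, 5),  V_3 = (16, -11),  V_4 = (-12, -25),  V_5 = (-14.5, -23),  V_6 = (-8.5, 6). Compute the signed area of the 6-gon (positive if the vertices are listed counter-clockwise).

Apply Gauss's area formula: 2A = Σ (x_i·y_{i+1} − x_{i+1}·y_i), indices taken mod 6.
Σ = (-163.75) + (-162.5) + (-532) + (-86.5) + (-282.5) + (-57.25) = -1284.5
Signed area = Σ/2 = -642.25 (negative ⇒ clockwise traversal).

-642.25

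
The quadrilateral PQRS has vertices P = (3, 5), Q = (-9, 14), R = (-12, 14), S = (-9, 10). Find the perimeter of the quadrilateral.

36

|PQ| = √((-12)² + (9)²) = √225 = 15
|QR| = √((-3)² + (0)²) = √9 = 3
|RS| = √((3)² + (-4)²) = √25 = 5
|SP| = √((12)² + (-5)²) = √169 = 13
Perimeter = 15 + 3 + 5 + 13 = 36.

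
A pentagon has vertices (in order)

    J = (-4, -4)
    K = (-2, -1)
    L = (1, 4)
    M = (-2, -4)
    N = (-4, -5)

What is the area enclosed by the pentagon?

Apply the shoelace (surveyor's) formula: 2A = Σ (x_i·y_{i+1} − x_{i+1}·y_i), indices taken mod 5.
Σ = (-4) + (-7) + (4) + (-6) + (-4) = -17
Area = |Σ|/2 = 8.5.

8.5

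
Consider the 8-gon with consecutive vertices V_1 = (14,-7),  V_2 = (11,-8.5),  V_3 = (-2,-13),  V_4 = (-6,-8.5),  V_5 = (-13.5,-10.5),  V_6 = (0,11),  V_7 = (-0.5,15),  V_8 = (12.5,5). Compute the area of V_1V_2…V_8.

Apply the shoelace (surveyor's) formula: 2A = Σ (x_i·y_{i+1} − x_{i+1}·y_i), indices taken mod 8.
Σ = (-42) + (-160) + (-61) + (-51.75) + (-148.5) + (5.5) + (-190) + (-157.5) = -805.25
Area = |Σ|/2 = 402.625.

402.625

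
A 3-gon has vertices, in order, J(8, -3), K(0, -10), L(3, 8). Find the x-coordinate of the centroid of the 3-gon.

Apply the shoelace formula. First the cross-terms c_i = x_i·y_{i+1} − x_{i+1}·y_i:
  -80, 30, -73  ⇒  2A = -123, A = -61.5.
Then Σ (x_i + x_{i+1})·c_i = -1353, so x̄ = -1353 / (6·(-61.5)) = 11/3.

11/3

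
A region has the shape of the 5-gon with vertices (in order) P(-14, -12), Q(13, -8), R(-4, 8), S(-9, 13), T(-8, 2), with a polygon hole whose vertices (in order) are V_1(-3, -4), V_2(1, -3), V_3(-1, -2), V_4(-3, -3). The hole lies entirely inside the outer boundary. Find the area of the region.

Outer boundary:
Σ = (268) + (72) + (20) + (86) + (124) = 570
Area = |Σ|/2 = 285.
Hole:
Apply the surveyor's formula: 2A = Σ (x_i·y_{i+1} − x_{i+1}·y_i), indices taken mod 4.
Cross-terms: 13, -5, -3, 3  ⇒  Σ = 8
Area = |Σ|/2 = 4.
Net area = 285 − 4 = 281.

281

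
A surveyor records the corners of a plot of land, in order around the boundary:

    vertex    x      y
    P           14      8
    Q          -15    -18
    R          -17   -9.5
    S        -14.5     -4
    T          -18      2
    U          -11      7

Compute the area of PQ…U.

P→Q: (14)(-18) − (-15)(8) = -132
Q→R: (-15)(-9.5) − (-17)(-18) = -163.5
R→S: (-17)(-4) − (-14.5)(-9.5) = -69.75
S→T: (-14.5)(2) − (-18)(-4) = -101
T→U: (-18)(7) − (-11)(2) = -104
U→P: (-11)(8) − (14)(7) = -186
Σ = -756.25
Area = |Σ|/2 = 378.125.

378.125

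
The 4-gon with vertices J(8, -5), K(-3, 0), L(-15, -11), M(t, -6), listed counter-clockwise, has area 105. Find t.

9

Write out the shoelace sum; only the two edges meeting at M involve t:
2·Area = [((-15)·(-6) − t·(-11)) + (t·(-5) − 8·(-6))] + 18
       = 6·t + 156 = 210
⇒ t = 9.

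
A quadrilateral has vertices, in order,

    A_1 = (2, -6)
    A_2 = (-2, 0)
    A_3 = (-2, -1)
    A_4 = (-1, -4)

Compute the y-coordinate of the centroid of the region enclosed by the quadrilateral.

Apply the shoelace (surveyor's) formula. First the cross-terms c_i = x_i·y_{i+1} − x_{i+1}·y_i:
  -12, 2, 7, 14  ⇒  2A = 11, A = 5.5.
Then Σ (y_i + y_{i+1})·c_i = -105, so ȳ = -105 / (6·5.5) = -35/11.

-35/11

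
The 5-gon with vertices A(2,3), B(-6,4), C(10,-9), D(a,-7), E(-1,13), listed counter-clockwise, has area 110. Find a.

13

Write out the shoelace sum; only the two edges meeting at D involve a:
2·Area = [(10·(-7) − a·(-9)) + (a·13 − (-1)·(-7))] + 11
       = 22·a + -66 = 220
⇒ a = 13.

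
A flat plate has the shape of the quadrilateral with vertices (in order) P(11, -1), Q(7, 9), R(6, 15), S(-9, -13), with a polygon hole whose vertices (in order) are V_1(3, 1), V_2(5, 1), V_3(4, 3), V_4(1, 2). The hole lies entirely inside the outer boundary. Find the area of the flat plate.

Outer boundary:
P→Q: (11)(9) − (7)(-1) = 106
Q→R: (7)(15) − (6)(9) = 51
R→S: (6)(-13) − (-9)(15) = 57
S→P: (-9)(-1) − (11)(-13) = 152
Σ = 366
Area = |Σ|/2 = 183.
Hole:
Apply the surveyor's formula: 2A = Σ (x_i·y_{i+1} − x_{i+1}·y_i), indices taken mod 4.
Σ = (-2) + (11) + (5) + (-5) = 9
Area = |Σ|/2 = 4.5.
Net area = 183 − 4.5 = 178.5.

178.5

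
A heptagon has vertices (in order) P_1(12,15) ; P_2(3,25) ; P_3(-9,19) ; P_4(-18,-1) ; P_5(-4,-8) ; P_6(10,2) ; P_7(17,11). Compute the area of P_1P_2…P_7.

Apply Gauss's area formula: 2A = Σ (x_i·y_{i+1} − x_{i+1}·y_i), indices taken mod 7.
Cross-terms: 255, 282, 351, 140, 72, 76, 123  ⇒  Σ = 1299
Area = |Σ|/2 = 649.5.

649.5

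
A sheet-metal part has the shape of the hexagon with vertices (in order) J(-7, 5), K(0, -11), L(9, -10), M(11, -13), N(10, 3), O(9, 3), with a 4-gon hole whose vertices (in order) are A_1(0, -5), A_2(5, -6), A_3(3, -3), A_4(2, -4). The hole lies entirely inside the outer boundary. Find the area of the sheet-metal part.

194.5

Outer boundary:
Apply the surveyor's formula: 2A = Σ (x_i·y_{i+1} − x_{i+1}·y_i), indices taken mod 6.
Cross-terms: 77, 99, -7, 163, 3, 66  ⇒  Σ = 401
Area = |Σ|/2 = 200.5.
Hole:
Σ = (25) + (3) + (-6) + (-10) = 12
Area = |Σ|/2 = 6.
Net area = 200.5 − 6 = 194.5.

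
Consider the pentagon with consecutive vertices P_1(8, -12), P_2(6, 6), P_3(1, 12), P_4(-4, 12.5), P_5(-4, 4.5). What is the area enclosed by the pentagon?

145.25

Apply the surveyor's formula: 2A = Σ (x_i·y_{i+1} − x_{i+1}·y_i), indices taken mod 5.
Cross-terms: 120, 66, 60.5, 32, 12  ⇒  Σ = 290.5
Area = |Σ|/2 = 145.25.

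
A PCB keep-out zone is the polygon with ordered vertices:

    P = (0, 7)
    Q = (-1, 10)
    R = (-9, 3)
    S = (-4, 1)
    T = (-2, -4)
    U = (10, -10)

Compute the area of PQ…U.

Cross-terms: 7, 87, 3, 18, 60, 70  ⇒  Σ = 245
Area = |Σ|/2 = 122.5.

122.5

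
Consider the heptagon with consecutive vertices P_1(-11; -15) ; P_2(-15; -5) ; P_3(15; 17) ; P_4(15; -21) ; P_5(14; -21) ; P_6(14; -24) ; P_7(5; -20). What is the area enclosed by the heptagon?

Σ = (-170) + (-180) + (-570) + (-21) + (-42) + (-160) + (-295) = -1438
Area = |Σ|/2 = 719.

719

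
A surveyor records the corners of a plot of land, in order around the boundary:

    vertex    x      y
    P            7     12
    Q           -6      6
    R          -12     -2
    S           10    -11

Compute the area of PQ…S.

Cross-terms: 114, 84, 152, 197  ⇒  Σ = 547
Area = |Σ|/2 = 273.5.

273.5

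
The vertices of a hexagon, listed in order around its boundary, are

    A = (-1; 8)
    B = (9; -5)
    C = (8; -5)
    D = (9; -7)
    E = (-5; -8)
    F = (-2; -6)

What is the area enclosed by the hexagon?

Apply Gauss's area formula: 2A = Σ (x_i·y_{i+1} − x_{i+1}·y_i), indices taken mod 6.
Cross-terms: -67, -5, -11, -107, 14, -22  ⇒  Σ = -198
Area = |Σ|/2 = 99.

99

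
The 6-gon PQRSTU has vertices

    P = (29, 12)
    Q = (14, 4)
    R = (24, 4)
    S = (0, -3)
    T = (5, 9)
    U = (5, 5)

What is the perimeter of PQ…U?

|PQ| = √((-15)² + (-8)²) = √289 = 17
|QR| = √((10)² + (0)²) = √100 = 10
|RS| = √((-24)² + (-7)²) = √625 = 25
|ST| = √((5)² + (12)²) = √169 = 13
|TU| = √((0)² + (-4)²) = √16 = 4
|UP| = √((24)² + (7)²) = √625 = 25
Perimeter = 17 + 10 + 25 + 13 + 4 + 25 = 94.

94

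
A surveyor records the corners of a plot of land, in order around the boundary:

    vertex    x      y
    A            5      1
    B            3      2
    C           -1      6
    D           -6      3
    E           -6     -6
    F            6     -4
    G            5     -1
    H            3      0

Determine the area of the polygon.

97

Σ = (7) + (20) + (33) + (54) + (60) + (14) + (3) + (3) = 194
Area = |Σ|/2 = 97.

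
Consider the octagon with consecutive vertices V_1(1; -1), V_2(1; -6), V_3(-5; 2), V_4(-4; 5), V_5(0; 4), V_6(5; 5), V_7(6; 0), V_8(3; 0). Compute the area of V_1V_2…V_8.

59.5

Apply the shoelace (surveyor's) formula: 2A = Σ (x_i·y_{i+1} − x_{i+1}·y_i), indices taken mod 8.
V_1→V_2: (1)(-6) − (1)(-1) = -5
V_2→V_3: (1)(2) − (-5)(-6) = -28
V_3→V_4: (-5)(5) − (-4)(2) = -17
V_4→V_5: (-4)(4) − (0)(5) = -16
V_5→V_6: (0)(5) − (5)(4) = -20
V_6→V_7: (5)(0) − (6)(5) = -30
V_7→V_8: (6)(0) − (3)(0) = 0
V_8→V_1: (3)(-1) − (1)(0) = -3
Σ = -119
Area = |Σ|/2 = 59.5.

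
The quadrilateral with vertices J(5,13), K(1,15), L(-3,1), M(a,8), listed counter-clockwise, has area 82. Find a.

The doubled signed area Σ (x_i y_{i+1} − x_{i+1} y_i) is linear in a.
With a=0 it equals 44; the coefficient of a is 12 (from the two edges through M).
So 12·a + 44 = 2·82 = 164 ⇒ a = 10.

10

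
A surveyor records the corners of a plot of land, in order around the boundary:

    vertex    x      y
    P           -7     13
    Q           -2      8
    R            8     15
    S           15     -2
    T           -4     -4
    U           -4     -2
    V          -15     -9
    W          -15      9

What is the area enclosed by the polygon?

Cross-terms: -30, -94, -241, -68, -8, 6, -270, -132  ⇒  Σ = -837
Area = |Σ|/2 = 418.5.

418.5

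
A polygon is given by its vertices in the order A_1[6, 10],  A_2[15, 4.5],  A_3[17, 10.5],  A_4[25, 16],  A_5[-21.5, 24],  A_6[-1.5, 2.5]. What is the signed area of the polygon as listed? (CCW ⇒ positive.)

431.875

Σ = (-123) + (81) + (9.5) + (944) + (-17.75) + (-30) = 863.75
Signed area = Σ/2 = 431.875 (positive ⇒ counter-clockwise traversal).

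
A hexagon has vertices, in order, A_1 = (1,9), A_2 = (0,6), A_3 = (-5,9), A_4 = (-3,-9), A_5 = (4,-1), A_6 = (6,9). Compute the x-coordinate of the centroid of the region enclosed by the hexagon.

1/13

Apply the shoelace formula. First the cross-terms c_i = x_i·y_{i+1} − x_{i+1}·y_i:
  6, 30, 72, 39, 42, 45  ⇒  2A = 234, A = 117.
Then Σ (x_i + x_{i+1})·c_i = 54, so x̄ = 54 / (6·117) = 1/13.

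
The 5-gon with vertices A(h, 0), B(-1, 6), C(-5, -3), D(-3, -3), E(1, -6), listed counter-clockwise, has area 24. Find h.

The doubled signed area Σ (x_i y_{i+1} − x_{i+1} y_i) is linear in h.
With h=0 it equals 60; the coefficient of h is 12 (from the two edges through A).
So 12·h + 60 = 2·24 = 48 ⇒ h = -1.

-1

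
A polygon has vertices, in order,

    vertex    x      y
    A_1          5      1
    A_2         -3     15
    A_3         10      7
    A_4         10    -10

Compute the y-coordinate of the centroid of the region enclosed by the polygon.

Apply the shoelace formula. First the cross-terms c_i = x_i·y_{i+1} − x_{i+1}·y_i:
  78, -171, -170, 60  ⇒  2A = -203, A = -101.5.
Then Σ (y_i + y_{i+1})·c_i = -2544, so ȳ = -2544 / (6·(-101.5)) = 848/203.

848/203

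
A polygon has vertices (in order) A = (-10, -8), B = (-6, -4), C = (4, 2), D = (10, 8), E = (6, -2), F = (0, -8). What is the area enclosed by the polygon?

94

Apply the shoelace formula: 2A = Σ (x_i·y_{i+1} − x_{i+1}·y_i), indices taken mod 6.
A→B: (-10)(-4) − (-6)(-8) = -8
B→C: (-6)(2) − (4)(-4) = 4
C→D: (4)(8) − (10)(2) = 12
D→E: (10)(-2) − (6)(8) = -68
E→F: (6)(-8) − (0)(-2) = -48
F→A: (0)(-8) − (-10)(-8) = -80
Σ = -188
Area = |Σ|/2 = 94.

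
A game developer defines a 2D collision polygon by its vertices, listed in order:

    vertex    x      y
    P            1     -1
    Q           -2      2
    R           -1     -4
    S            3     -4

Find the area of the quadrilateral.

13.5

Apply the surveyor's formula: 2A = Σ (x_i·y_{i+1} − x_{i+1}·y_i), indices taken mod 4.
Σ = (0) + (10) + (16) + (1) = 27
Area = |Σ|/2 = 13.5.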